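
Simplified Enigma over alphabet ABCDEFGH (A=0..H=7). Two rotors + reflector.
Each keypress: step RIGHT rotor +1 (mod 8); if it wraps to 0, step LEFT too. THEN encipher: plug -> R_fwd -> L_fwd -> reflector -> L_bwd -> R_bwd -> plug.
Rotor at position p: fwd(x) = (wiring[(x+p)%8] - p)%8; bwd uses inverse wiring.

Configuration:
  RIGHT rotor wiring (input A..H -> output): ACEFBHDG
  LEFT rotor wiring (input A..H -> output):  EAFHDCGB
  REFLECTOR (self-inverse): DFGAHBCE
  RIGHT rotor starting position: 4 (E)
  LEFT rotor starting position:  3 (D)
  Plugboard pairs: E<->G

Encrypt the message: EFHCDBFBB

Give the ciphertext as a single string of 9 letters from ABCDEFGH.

Char 1 ('E'): step: R->5, L=3; E->plug->G->R->A->L->E->refl->H->L'->C->R'->A->plug->A
Char 2 ('F'): step: R->6, L=3; F->plug->F->R->H->L->C->refl->G->L'->E->R'->D->plug->D
Char 3 ('H'): step: R->7, L=3; H->plug->H->R->E->L->G->refl->C->L'->H->R'->A->plug->A
Char 4 ('C'): step: R->0, L->4 (L advanced); C->plug->C->R->E->L->A->refl->D->L'->H->R'->F->plug->F
Char 5 ('D'): step: R->1, L=4; D->plug->D->R->A->L->H->refl->E->L'->F->R'->G->plug->E
Char 6 ('B'): step: R->2, L=4; B->plug->B->R->D->L->F->refl->B->L'->G->R'->G->plug->E
Char 7 ('F'): step: R->3, L=4; F->plug->F->R->F->L->E->refl->H->L'->A->R'->D->plug->D
Char 8 ('B'): step: R->4, L=4; B->plug->B->R->D->L->F->refl->B->L'->G->R'->F->plug->F
Char 9 ('B'): step: R->5, L=4; B->plug->B->R->G->L->B->refl->F->L'->D->R'->D->plug->D

Answer: ADAFEEDFD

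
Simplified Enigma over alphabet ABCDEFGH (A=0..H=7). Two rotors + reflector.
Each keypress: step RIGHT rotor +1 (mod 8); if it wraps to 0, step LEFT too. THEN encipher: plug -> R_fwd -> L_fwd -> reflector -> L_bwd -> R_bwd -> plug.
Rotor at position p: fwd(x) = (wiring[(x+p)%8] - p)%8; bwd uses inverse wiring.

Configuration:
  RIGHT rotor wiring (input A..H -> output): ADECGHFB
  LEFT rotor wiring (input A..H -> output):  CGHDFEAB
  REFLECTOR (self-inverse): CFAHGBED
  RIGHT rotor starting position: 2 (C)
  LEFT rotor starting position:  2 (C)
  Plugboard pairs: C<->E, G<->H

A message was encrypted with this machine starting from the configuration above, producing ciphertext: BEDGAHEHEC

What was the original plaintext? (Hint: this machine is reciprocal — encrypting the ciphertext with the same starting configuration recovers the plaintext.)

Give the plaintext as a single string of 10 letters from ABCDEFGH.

Answer: CHCHDCHDAF

Derivation:
Char 1 ('B'): step: R->3, L=2; B->plug->B->R->D->L->C->refl->A->L'->G->R'->E->plug->C
Char 2 ('E'): step: R->4, L=2; E->plug->C->R->B->L->B->refl->F->L'->A->R'->G->plug->H
Char 3 ('D'): step: R->5, L=2; D->plug->D->R->D->L->C->refl->A->L'->G->R'->E->plug->C
Char 4 ('G'): step: R->6, L=2; G->plug->H->R->B->L->B->refl->F->L'->A->R'->G->plug->H
Char 5 ('A'): step: R->7, L=2; A->plug->A->R->C->L->D->refl->H->L'->F->R'->D->plug->D
Char 6 ('H'): step: R->0, L->3 (L advanced); H->plug->G->R->F->L->H->refl->D->L'->G->R'->E->plug->C
Char 7 ('E'): step: R->1, L=3; E->plug->C->R->B->L->C->refl->A->L'->A->R'->G->plug->H
Char 8 ('H'): step: R->2, L=3; H->plug->G->R->G->L->D->refl->H->L'->F->R'->D->plug->D
Char 9 ('E'): step: R->3, L=3; E->plug->C->R->E->L->G->refl->E->L'->H->R'->A->plug->A
Char 10 ('C'): step: R->4, L=3; C->plug->E->R->E->L->G->refl->E->L'->H->R'->F->plug->F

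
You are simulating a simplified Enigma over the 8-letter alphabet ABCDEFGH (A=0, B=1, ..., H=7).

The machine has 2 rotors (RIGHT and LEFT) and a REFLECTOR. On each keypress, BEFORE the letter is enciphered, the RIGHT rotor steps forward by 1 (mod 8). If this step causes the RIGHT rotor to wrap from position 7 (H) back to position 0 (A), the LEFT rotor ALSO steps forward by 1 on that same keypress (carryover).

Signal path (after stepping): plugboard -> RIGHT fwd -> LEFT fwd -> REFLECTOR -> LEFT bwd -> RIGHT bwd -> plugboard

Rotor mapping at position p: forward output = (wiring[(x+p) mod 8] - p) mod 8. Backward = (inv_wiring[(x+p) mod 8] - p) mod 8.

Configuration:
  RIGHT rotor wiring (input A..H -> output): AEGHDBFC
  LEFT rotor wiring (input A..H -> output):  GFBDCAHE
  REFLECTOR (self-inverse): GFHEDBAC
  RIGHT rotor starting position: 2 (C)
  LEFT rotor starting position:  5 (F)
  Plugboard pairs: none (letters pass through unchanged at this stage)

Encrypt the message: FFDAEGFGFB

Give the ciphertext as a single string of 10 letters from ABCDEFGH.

Answer: BBEHCACABF

Derivation:
Char 1 ('F'): step: R->3, L=5; F->plug->F->R->F->L->E->refl->D->L'->A->R'->B->plug->B
Char 2 ('F'): step: R->4, L=5; F->plug->F->R->A->L->D->refl->E->L'->F->R'->B->plug->B
Char 3 ('D'): step: R->5, L=5; D->plug->D->R->D->L->B->refl->F->L'->H->R'->E->plug->E
Char 4 ('A'): step: R->6, L=5; A->plug->A->R->H->L->F->refl->B->L'->D->R'->H->plug->H
Char 5 ('E'): step: R->7, L=5; E->plug->E->R->A->L->D->refl->E->L'->F->R'->C->plug->C
Char 6 ('G'): step: R->0, L->6 (L advanced); G->plug->G->R->F->L->F->refl->B->L'->A->R'->A->plug->A
Char 7 ('F'): step: R->1, L=6; F->plug->F->R->E->L->D->refl->E->L'->G->R'->C->plug->C
Char 8 ('G'): step: R->2, L=6; G->plug->G->R->G->L->E->refl->D->L'->E->R'->A->plug->A
Char 9 ('F'): step: R->3, L=6; F->plug->F->R->F->L->F->refl->B->L'->A->R'->B->plug->B
Char 10 ('B'): step: R->4, L=6; B->plug->B->R->F->L->F->refl->B->L'->A->R'->F->plug->F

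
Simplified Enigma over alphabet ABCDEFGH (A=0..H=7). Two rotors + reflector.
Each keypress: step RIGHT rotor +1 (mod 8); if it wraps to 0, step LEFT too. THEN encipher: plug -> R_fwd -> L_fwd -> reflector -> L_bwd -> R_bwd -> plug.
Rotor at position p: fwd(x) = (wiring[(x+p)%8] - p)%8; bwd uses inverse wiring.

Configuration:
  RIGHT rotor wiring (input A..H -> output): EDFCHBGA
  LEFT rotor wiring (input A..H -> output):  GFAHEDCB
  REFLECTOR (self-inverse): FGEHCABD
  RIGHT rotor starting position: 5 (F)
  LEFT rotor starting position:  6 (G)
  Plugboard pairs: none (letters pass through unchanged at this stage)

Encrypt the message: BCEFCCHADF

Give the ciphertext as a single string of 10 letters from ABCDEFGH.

Char 1 ('B'): step: R->6, L=6; B->plug->B->R->C->L->A->refl->F->L'->H->R'->E->plug->E
Char 2 ('C'): step: R->7, L=6; C->plug->C->R->E->L->C->refl->E->L'->A->R'->F->plug->F
Char 3 ('E'): step: R->0, L->7 (L advanced); E->plug->E->R->H->L->D->refl->H->L'->B->R'->F->plug->F
Char 4 ('F'): step: R->1, L=7; F->plug->F->R->F->L->F->refl->A->L'->E->R'->B->plug->B
Char 5 ('C'): step: R->2, L=7; C->plug->C->R->F->L->F->refl->A->L'->E->R'->E->plug->E
Char 6 ('C'): step: R->3, L=7; C->plug->C->R->G->L->E->refl->C->L'->A->R'->G->plug->G
Char 7 ('H'): step: R->4, L=7; H->plug->H->R->G->L->E->refl->C->L'->A->R'->E->plug->E
Char 8 ('A'): step: R->5, L=7; A->plug->A->R->E->L->A->refl->F->L'->F->R'->G->plug->G
Char 9 ('D'): step: R->6, L=7; D->plug->D->R->F->L->F->refl->A->L'->E->R'->F->plug->F
Char 10 ('F'): step: R->7, L=7; F->plug->F->R->A->L->C->refl->E->L'->G->R'->D->plug->D

Answer: EFFBEGEGFD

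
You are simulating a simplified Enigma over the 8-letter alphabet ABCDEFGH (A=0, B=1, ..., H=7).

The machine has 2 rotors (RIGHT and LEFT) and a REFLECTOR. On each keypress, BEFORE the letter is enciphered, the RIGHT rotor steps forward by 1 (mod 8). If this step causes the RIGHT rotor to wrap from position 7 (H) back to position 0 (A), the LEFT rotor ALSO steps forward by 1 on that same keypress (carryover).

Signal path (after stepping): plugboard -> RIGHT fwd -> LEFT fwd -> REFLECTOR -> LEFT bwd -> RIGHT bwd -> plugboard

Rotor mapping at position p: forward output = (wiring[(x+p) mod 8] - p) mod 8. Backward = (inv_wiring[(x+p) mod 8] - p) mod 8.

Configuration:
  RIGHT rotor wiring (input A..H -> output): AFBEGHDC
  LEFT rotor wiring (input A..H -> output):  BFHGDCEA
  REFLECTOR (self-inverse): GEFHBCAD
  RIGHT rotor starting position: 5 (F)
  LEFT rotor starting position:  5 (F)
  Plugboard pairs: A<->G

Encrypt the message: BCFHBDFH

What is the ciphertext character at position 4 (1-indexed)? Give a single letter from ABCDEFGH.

Char 1 ('B'): step: R->6, L=5; B->plug->B->R->E->L->A->refl->G->L'->H->R'->D->plug->D
Char 2 ('C'): step: R->7, L=5; C->plug->C->R->G->L->B->refl->E->L'->D->R'->A->plug->G
Char 3 ('F'): step: R->0, L->6 (L advanced); F->plug->F->R->H->L->E->refl->B->L'->E->R'->D->plug->D
Char 4 ('H'): step: R->1, L=6; H->plug->H->R->H->L->E->refl->B->L'->E->R'->A->plug->G

G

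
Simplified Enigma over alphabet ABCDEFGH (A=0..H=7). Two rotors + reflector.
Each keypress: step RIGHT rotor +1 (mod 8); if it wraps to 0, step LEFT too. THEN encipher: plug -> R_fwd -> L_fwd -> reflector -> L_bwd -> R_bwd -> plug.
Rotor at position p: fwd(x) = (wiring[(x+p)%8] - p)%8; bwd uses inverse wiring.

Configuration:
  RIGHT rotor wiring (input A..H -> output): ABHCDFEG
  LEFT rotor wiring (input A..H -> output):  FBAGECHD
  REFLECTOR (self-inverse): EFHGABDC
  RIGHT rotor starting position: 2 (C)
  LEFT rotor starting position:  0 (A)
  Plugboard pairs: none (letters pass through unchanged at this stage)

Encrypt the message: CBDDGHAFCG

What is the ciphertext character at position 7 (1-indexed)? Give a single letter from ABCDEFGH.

Char 1 ('C'): step: R->3, L=0; C->plug->C->R->C->L->A->refl->E->L'->E->R'->H->plug->H
Char 2 ('B'): step: R->4, L=0; B->plug->B->R->B->L->B->refl->F->L'->A->R'->C->plug->C
Char 3 ('D'): step: R->5, L=0; D->plug->D->R->D->L->G->refl->D->L'->H->R'->B->plug->B
Char 4 ('D'): step: R->6, L=0; D->plug->D->R->D->L->G->refl->D->L'->H->R'->H->plug->H
Char 5 ('G'): step: R->7, L=0; G->plug->G->R->G->L->H->refl->C->L'->F->R'->H->plug->H
Char 6 ('H'): step: R->0, L->1 (L advanced); H->plug->H->R->G->L->C->refl->H->L'->B->R'->B->plug->B
Char 7 ('A'): step: R->1, L=1; A->plug->A->R->A->L->A->refl->E->L'->H->R'->H->plug->H

H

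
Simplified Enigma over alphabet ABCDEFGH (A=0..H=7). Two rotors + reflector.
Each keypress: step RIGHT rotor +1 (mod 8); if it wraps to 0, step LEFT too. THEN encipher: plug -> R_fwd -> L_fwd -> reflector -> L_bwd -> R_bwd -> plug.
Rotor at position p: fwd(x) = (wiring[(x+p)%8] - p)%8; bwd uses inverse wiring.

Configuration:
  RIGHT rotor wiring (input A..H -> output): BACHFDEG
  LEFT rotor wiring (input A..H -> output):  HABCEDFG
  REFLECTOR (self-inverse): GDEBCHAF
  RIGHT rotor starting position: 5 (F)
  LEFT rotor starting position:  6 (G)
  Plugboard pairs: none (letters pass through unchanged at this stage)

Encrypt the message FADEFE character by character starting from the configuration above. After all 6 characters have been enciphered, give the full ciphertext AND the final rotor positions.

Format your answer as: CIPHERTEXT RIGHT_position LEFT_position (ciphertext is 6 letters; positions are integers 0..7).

Char 1 ('F'): step: R->6, L=6; F->plug->F->R->B->L->A->refl->G->L'->G->R'->A->plug->A
Char 2 ('A'): step: R->7, L=6; A->plug->A->R->H->L->F->refl->H->L'->A->R'->E->plug->E
Char 3 ('D'): step: R->0, L->7 (L advanced); D->plug->D->R->H->L->G->refl->A->L'->B->R'->A->plug->A
Char 4 ('E'): step: R->1, L=7; E->plug->E->R->C->L->B->refl->D->L'->E->R'->D->plug->D
Char 5 ('F'): step: R->2, L=7; F->plug->F->R->E->L->D->refl->B->L'->C->R'->E->plug->E
Char 6 ('E'): step: R->3, L=7; E->plug->E->R->D->L->C->refl->E->L'->G->R'->F->plug->F
Final: ciphertext=AEADEF, RIGHT=3, LEFT=7

Answer: AEADEF 3 7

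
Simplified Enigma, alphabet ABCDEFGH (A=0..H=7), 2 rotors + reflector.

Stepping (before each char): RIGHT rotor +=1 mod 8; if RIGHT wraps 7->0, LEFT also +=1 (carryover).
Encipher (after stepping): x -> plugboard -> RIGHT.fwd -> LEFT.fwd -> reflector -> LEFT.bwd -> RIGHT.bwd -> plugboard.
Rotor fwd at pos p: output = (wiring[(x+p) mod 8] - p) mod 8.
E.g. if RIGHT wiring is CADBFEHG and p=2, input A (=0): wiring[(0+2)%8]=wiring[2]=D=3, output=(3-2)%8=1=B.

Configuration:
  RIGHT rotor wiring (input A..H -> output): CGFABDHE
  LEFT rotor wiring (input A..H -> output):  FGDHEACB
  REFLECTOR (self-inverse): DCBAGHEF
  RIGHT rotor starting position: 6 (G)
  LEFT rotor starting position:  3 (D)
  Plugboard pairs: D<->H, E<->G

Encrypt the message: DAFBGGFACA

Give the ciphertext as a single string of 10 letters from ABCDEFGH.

Char 1 ('D'): step: R->7, L=3; D->plug->H->R->A->L->E->refl->G->L'->E->R'->G->plug->E
Char 2 ('A'): step: R->0, L->4 (L advanced); A->plug->A->R->C->L->G->refl->E->L'->B->R'->E->plug->G
Char 3 ('F'): step: R->1, L=4; F->plug->F->R->G->L->H->refl->F->L'->D->R'->G->plug->E
Char 4 ('B'): step: R->2, L=4; B->plug->B->R->G->L->H->refl->F->L'->D->R'->A->plug->A
Char 5 ('G'): step: R->3, L=4; G->plug->E->R->B->L->E->refl->G->L'->C->R'->H->plug->D
Char 6 ('G'): step: R->4, L=4; G->plug->E->R->G->L->H->refl->F->L'->D->R'->C->plug->C
Char 7 ('F'): step: R->5, L=4; F->plug->F->R->A->L->A->refl->D->L'->H->R'->C->plug->C
Char 8 ('A'): step: R->6, L=4; A->plug->A->R->B->L->E->refl->G->L'->C->R'->F->plug->F
Char 9 ('C'): step: R->7, L=4; C->plug->C->R->H->L->D->refl->A->L'->A->R'->H->plug->D
Char 10 ('A'): step: R->0, L->5 (L advanced); A->plug->A->R->C->L->E->refl->G->L'->F->R'->C->plug->C

Answer: EGEADCCFDC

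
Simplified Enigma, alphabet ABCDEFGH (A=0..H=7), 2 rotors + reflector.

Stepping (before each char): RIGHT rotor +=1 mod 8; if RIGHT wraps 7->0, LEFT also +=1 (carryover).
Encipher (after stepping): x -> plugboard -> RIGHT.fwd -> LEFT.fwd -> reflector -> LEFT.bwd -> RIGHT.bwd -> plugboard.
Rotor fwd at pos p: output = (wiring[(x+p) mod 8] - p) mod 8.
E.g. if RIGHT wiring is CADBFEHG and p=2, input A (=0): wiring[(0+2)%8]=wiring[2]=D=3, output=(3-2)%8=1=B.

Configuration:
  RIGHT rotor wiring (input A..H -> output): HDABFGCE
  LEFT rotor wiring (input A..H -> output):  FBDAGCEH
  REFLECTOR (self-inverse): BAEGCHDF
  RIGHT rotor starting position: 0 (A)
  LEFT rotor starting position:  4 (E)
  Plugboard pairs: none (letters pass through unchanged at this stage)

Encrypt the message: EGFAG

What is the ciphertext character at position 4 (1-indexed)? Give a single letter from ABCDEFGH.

Char 1 ('E'): step: R->1, L=4; E->plug->E->R->F->L->F->refl->H->L'->G->R'->H->plug->H
Char 2 ('G'): step: R->2, L=4; G->plug->G->R->F->L->F->refl->H->L'->G->R'->A->plug->A
Char 3 ('F'): step: R->3, L=4; F->plug->F->R->E->L->B->refl->A->L'->C->R'->B->plug->B
Char 4 ('A'): step: R->4, L=4; A->plug->A->R->B->L->G->refl->D->L'->D->R'->E->plug->E

E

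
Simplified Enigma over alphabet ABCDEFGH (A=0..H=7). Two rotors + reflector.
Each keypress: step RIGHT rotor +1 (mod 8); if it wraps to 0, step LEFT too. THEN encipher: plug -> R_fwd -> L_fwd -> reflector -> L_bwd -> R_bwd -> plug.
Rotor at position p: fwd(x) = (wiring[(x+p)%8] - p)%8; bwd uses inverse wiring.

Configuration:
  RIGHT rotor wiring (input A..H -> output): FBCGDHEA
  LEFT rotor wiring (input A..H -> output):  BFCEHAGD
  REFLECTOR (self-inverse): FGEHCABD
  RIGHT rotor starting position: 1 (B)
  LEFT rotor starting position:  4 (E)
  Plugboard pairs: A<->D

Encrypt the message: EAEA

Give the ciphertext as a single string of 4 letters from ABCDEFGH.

Answer: CFHC

Derivation:
Char 1 ('E'): step: R->2, L=4; E->plug->E->R->C->L->C->refl->E->L'->B->R'->C->plug->C
Char 2 ('A'): step: R->3, L=4; A->plug->D->R->B->L->E->refl->C->L'->C->R'->F->plug->F
Char 3 ('E'): step: R->4, L=4; E->plug->E->R->B->L->E->refl->C->L'->C->R'->H->plug->H
Char 4 ('A'): step: R->5, L=4; A->plug->D->R->A->L->D->refl->H->L'->D->R'->C->plug->C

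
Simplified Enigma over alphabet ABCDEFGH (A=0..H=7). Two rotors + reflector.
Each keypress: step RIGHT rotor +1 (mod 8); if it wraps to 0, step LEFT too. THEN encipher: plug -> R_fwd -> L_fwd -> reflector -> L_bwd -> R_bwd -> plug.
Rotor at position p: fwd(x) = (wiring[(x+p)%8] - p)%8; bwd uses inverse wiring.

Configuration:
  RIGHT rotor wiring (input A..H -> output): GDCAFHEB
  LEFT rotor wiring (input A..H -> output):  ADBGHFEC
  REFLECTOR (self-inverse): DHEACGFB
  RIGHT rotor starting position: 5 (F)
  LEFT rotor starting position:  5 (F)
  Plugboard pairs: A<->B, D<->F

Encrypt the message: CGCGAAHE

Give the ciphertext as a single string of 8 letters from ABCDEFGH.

Char 1 ('C'): step: R->6, L=5; C->plug->C->R->A->L->A->refl->D->L'->D->R'->B->plug->A
Char 2 ('G'): step: R->7, L=5; G->plug->G->R->A->L->A->refl->D->L'->D->R'->D->plug->F
Char 3 ('C'): step: R->0, L->6 (L advanced); C->plug->C->R->C->L->C->refl->E->L'->B->R'->H->plug->H
Char 4 ('G'): step: R->1, L=6; G->plug->G->R->A->L->G->refl->F->L'->D->R'->F->plug->D
Char 5 ('A'): step: R->2, L=6; A->plug->B->R->G->L->B->refl->H->L'->H->R'->F->plug->D
Char 6 ('A'): step: R->3, L=6; A->plug->B->R->C->L->C->refl->E->L'->B->R'->D->plug->F
Char 7 ('H'): step: R->4, L=6; H->plug->H->R->E->L->D->refl->A->L'->F->R'->D->plug->F
Char 8 ('E'): step: R->5, L=6; E->plug->E->R->G->L->B->refl->H->L'->H->R'->B->plug->A

Answer: AFHDDFFA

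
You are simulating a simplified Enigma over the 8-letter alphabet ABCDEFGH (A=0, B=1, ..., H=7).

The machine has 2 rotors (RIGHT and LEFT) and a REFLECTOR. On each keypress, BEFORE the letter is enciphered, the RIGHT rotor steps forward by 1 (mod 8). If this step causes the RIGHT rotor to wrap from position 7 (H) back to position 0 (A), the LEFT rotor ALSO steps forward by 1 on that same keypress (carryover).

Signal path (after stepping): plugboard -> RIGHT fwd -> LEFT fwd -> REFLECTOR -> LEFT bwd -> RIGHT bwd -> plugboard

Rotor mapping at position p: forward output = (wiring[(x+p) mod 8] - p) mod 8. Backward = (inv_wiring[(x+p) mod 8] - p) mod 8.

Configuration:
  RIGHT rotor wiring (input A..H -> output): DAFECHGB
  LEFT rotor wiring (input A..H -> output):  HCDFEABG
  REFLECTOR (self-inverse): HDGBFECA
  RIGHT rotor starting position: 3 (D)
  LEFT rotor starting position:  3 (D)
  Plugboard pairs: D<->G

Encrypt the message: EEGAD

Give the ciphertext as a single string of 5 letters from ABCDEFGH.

Char 1 ('E'): step: R->4, L=3; E->plug->E->R->H->L->A->refl->H->L'->G->R'->A->plug->A
Char 2 ('E'): step: R->5, L=3; E->plug->E->R->D->L->G->refl->C->L'->A->R'->F->plug->F
Char 3 ('G'): step: R->6, L=3; G->plug->D->R->C->L->F->refl->E->L'->F->R'->C->plug->C
Char 4 ('A'): step: R->7, L=3; A->plug->A->R->C->L->F->refl->E->L'->F->R'->E->plug->E
Char 5 ('D'): step: R->0, L->4 (L advanced); D->plug->G->R->G->L->H->refl->A->L'->A->R'->B->plug->B

Answer: AFCEB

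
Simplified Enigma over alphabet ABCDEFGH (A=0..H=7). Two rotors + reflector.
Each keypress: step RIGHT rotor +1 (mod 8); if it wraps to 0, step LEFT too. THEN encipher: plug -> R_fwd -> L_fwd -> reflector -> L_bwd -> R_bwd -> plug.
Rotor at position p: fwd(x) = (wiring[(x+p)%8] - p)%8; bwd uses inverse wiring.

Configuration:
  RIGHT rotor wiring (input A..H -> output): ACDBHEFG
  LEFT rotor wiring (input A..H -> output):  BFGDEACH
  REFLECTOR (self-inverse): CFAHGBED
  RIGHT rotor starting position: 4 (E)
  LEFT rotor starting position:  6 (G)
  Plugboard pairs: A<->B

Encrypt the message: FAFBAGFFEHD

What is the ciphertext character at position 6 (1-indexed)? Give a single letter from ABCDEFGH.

Char 1 ('F'): step: R->5, L=6; F->plug->F->R->G->L->G->refl->E->L'->A->R'->B->plug->A
Char 2 ('A'): step: R->6, L=6; A->plug->B->R->A->L->E->refl->G->L'->G->R'->H->plug->H
Char 3 ('F'): step: R->7, L=6; F->plug->F->R->A->L->E->refl->G->L'->G->R'->H->plug->H
Char 4 ('B'): step: R->0, L->7 (L advanced); B->plug->A->R->A->L->A->refl->C->L'->B->R'->D->plug->D
Char 5 ('A'): step: R->1, L=7; A->plug->B->R->C->L->G->refl->E->L'->E->R'->F->plug->F
Char 6 ('G'): step: R->2, L=7; G->plug->G->R->G->L->B->refl->F->L'->F->R'->C->plug->C

C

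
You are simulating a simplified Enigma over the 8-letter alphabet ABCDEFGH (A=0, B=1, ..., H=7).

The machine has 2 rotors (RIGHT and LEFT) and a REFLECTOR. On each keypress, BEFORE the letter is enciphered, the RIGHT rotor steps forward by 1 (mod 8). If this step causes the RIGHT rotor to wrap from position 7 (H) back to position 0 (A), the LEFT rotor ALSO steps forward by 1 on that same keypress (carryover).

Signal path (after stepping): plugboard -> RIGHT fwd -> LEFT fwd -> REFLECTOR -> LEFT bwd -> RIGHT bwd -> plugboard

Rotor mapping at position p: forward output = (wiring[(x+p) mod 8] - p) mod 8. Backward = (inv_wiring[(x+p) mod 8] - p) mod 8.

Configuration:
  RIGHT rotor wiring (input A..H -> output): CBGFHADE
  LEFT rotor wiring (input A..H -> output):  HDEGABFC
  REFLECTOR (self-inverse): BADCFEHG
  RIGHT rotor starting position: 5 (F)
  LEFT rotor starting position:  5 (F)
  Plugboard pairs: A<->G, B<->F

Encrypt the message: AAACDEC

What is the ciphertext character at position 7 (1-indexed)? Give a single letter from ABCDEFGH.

Char 1 ('A'): step: R->6, L=5; A->plug->G->R->B->L->A->refl->B->L'->G->R'->B->plug->F
Char 2 ('A'): step: R->7, L=5; A->plug->G->R->B->L->A->refl->B->L'->G->R'->E->plug->E
Char 3 ('A'): step: R->0, L->6 (L advanced); A->plug->G->R->D->L->F->refl->E->L'->B->R'->B->plug->F
Char 4 ('C'): step: R->1, L=6; C->plug->C->R->E->L->G->refl->H->L'->A->R'->A->plug->G
Char 5 ('D'): step: R->2, L=6; D->plug->D->R->G->L->C->refl->D->L'->H->R'->H->plug->H
Char 6 ('E'): step: R->3, L=6; E->plug->E->R->B->L->E->refl->F->L'->D->R'->H->plug->H
Char 7 ('C'): step: R->4, L=6; C->plug->C->R->H->L->D->refl->C->L'->G->R'->E->plug->E

E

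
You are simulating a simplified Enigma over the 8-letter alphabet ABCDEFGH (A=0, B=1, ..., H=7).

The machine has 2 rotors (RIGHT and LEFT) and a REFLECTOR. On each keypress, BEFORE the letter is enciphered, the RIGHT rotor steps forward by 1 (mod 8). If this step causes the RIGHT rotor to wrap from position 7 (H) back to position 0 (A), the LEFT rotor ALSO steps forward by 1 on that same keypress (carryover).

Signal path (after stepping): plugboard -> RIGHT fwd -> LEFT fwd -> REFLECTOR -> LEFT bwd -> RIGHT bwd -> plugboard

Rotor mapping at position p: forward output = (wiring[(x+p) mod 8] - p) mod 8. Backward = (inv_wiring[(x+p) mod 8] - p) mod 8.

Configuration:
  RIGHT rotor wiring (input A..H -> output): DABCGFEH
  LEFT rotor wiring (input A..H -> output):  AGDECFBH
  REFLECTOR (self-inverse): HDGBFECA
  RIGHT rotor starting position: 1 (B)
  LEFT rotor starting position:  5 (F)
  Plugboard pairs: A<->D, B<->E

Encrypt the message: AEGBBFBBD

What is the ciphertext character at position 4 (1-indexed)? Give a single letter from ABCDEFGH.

Char 1 ('A'): step: R->2, L=5; A->plug->D->R->D->L->D->refl->B->L'->E->R'->C->plug->C
Char 2 ('E'): step: R->3, L=5; E->plug->B->R->D->L->D->refl->B->L'->E->R'->E->plug->B
Char 3 ('G'): step: R->4, L=5; G->plug->G->R->F->L->G->refl->C->L'->C->R'->A->plug->D
Char 4 ('B'): step: R->5, L=5; B->plug->E->R->D->L->D->refl->B->L'->E->R'->F->plug->F

F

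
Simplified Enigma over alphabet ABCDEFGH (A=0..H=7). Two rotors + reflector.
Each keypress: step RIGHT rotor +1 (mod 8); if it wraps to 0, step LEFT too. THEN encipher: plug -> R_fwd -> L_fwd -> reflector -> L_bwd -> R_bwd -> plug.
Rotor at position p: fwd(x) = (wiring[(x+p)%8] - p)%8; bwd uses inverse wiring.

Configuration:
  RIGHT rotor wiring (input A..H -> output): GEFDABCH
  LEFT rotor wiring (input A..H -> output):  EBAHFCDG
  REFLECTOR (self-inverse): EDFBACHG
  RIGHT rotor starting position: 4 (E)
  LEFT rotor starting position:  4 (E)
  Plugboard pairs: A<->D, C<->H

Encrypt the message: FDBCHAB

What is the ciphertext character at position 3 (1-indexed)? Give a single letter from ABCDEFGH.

Char 1 ('F'): step: R->5, L=4; F->plug->F->R->A->L->B->refl->D->L'->H->R'->E->plug->E
Char 2 ('D'): step: R->6, L=4; D->plug->A->R->E->L->A->refl->E->L'->G->R'->D->plug->A
Char 3 ('B'): step: R->7, L=4; B->plug->B->R->H->L->D->refl->B->L'->A->R'->A->plug->D

D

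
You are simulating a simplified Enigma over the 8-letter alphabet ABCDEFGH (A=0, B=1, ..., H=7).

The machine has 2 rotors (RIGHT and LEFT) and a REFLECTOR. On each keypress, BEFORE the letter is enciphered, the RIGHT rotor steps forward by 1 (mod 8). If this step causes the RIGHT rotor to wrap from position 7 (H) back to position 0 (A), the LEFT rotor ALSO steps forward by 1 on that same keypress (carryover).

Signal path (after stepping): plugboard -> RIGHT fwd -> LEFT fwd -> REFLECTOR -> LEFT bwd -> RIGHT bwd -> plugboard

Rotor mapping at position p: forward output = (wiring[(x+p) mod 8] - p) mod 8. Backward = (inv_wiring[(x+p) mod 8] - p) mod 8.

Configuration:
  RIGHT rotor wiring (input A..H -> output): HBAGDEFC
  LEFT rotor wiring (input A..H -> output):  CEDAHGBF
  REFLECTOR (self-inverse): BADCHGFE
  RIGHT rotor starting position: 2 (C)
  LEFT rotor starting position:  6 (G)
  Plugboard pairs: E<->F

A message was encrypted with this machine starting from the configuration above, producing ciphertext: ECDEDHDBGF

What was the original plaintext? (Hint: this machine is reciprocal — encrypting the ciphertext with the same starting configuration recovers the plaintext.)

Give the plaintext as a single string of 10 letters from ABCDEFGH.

Char 1 ('E'): step: R->3, L=6; E->plug->F->R->E->L->F->refl->G->L'->D->R'->A->plug->A
Char 2 ('C'): step: R->4, L=6; C->plug->C->R->B->L->H->refl->E->L'->C->R'->H->plug->H
Char 3 ('D'): step: R->5, L=6; D->plug->D->R->C->L->E->refl->H->L'->B->R'->G->plug->G
Char 4 ('E'): step: R->6, L=6; E->plug->F->R->A->L->D->refl->C->L'->F->R'->G->plug->G
Char 5 ('D'): step: R->7, L=6; D->plug->D->R->B->L->H->refl->E->L'->C->R'->C->plug->C
Char 6 ('H'): step: R->0, L->7 (L advanced); H->plug->H->R->C->L->F->refl->G->L'->A->R'->C->plug->C
Char 7 ('D'): step: R->1, L=7; D->plug->D->R->C->L->F->refl->G->L'->A->R'->A->plug->A
Char 8 ('B'): step: R->2, L=7; B->plug->B->R->E->L->B->refl->A->L'->F->R'->G->plug->G
Char 9 ('G'): step: R->3, L=7; G->plug->G->R->G->L->H->refl->E->L'->D->R'->A->plug->A
Char 10 ('F'): step: R->4, L=7; F->plug->E->R->D->L->E->refl->H->L'->G->R'->D->plug->D

Answer: AHGGCCAGAD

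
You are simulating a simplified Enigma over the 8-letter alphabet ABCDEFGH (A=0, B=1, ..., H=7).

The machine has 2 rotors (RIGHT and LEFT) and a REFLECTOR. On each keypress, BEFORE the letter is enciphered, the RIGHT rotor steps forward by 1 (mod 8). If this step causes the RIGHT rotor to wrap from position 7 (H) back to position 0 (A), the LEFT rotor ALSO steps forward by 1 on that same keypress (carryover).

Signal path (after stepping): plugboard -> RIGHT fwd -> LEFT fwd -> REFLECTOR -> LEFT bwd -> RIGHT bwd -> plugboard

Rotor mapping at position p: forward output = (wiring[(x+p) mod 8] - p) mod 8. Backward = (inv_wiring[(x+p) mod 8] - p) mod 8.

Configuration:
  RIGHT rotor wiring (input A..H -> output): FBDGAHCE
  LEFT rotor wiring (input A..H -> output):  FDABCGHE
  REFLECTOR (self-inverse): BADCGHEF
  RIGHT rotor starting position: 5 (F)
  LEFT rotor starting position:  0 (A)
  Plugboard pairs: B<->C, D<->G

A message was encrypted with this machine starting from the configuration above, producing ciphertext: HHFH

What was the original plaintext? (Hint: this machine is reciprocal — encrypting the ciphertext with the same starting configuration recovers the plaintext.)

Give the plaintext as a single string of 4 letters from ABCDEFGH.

Char 1 ('H'): step: R->6, L=0; H->plug->H->R->B->L->D->refl->C->L'->E->R'->A->plug->A
Char 2 ('H'): step: R->7, L=0; H->plug->H->R->D->L->B->refl->A->L'->C->R'->C->plug->B
Char 3 ('F'): step: R->0, L->1 (L advanced); F->plug->F->R->H->L->E->refl->G->L'->F->R'->A->plug->A
Char 4 ('H'): step: R->1, L=1; H->plug->H->R->E->L->F->refl->H->L'->B->R'->F->plug->F

Answer: ABAF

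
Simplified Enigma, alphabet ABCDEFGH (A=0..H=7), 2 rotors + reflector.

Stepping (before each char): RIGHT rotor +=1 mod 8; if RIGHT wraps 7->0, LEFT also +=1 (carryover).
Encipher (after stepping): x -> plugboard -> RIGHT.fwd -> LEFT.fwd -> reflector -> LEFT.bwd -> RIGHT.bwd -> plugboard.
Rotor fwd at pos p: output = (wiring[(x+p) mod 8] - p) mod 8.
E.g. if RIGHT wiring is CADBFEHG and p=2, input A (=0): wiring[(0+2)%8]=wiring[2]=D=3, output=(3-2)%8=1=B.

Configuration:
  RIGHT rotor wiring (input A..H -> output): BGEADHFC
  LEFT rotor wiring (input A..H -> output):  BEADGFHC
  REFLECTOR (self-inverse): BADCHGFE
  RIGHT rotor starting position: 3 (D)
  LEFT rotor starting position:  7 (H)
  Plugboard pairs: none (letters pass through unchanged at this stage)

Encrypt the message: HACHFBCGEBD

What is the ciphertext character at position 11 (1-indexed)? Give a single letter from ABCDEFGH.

Char 1 ('H'): step: R->4, L=7; H->plug->H->R->E->L->E->refl->H->L'->F->R'->E->plug->E
Char 2 ('A'): step: R->5, L=7; A->plug->A->R->C->L->F->refl->G->L'->G->R'->H->plug->H
Char 3 ('C'): step: R->6, L=7; C->plug->C->R->D->L->B->refl->A->L'->H->R'->A->plug->A
Char 4 ('H'): step: R->7, L=7; H->plug->H->R->G->L->G->refl->F->L'->C->R'->B->plug->B
Char 5 ('F'): step: R->0, L->0 (L advanced); F->plug->F->R->H->L->C->refl->D->L'->D->R'->E->plug->E
Char 6 ('B'): step: R->1, L=0; B->plug->B->R->D->L->D->refl->C->L'->H->R'->C->plug->C
Char 7 ('C'): step: R->2, L=0; C->plug->C->R->B->L->E->refl->H->L'->G->R'->B->plug->B
Char 8 ('G'): step: R->3, L=0; G->plug->G->R->D->L->D->refl->C->L'->H->R'->E->plug->E
Char 9 ('E'): step: R->4, L=0; E->plug->E->R->F->L->F->refl->G->L'->E->R'->H->plug->H
Char 10 ('B'): step: R->5, L=0; B->plug->B->R->A->L->B->refl->A->L'->C->R'->A->plug->A
Char 11 ('D'): step: R->6, L=0; D->plug->D->R->A->L->B->refl->A->L'->C->R'->F->plug->F

F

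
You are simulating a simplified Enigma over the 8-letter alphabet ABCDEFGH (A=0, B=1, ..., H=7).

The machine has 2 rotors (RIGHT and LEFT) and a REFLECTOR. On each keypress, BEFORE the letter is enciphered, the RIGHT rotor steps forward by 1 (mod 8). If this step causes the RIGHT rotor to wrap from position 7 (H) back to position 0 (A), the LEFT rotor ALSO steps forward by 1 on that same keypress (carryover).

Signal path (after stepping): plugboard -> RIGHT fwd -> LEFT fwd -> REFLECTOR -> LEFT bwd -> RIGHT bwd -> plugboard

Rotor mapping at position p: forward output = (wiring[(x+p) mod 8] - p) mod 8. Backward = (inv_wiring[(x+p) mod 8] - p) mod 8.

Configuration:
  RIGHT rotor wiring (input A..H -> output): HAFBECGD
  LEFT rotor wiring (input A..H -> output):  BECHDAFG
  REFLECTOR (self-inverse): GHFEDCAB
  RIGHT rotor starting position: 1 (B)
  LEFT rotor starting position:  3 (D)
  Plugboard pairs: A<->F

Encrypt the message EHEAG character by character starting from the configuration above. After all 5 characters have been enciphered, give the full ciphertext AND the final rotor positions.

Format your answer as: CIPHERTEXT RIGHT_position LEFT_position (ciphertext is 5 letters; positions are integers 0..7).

Char 1 ('E'): step: R->2, L=3; E->plug->E->R->E->L->D->refl->E->L'->A->R'->D->plug->D
Char 2 ('H'): step: R->3, L=3; H->plug->H->R->C->L->F->refl->C->L'->D->R'->D->plug->D
Char 3 ('E'): step: R->4, L=3; E->plug->E->R->D->L->C->refl->F->L'->C->R'->C->plug->C
Char 4 ('A'): step: R->5, L=3; A->plug->F->R->A->L->E->refl->D->L'->E->R'->G->plug->G
Char 5 ('G'): step: R->6, L=3; G->plug->G->R->G->L->B->refl->H->L'->H->R'->E->plug->E
Final: ciphertext=DDCGE, RIGHT=6, LEFT=3

Answer: DDCGE 6 3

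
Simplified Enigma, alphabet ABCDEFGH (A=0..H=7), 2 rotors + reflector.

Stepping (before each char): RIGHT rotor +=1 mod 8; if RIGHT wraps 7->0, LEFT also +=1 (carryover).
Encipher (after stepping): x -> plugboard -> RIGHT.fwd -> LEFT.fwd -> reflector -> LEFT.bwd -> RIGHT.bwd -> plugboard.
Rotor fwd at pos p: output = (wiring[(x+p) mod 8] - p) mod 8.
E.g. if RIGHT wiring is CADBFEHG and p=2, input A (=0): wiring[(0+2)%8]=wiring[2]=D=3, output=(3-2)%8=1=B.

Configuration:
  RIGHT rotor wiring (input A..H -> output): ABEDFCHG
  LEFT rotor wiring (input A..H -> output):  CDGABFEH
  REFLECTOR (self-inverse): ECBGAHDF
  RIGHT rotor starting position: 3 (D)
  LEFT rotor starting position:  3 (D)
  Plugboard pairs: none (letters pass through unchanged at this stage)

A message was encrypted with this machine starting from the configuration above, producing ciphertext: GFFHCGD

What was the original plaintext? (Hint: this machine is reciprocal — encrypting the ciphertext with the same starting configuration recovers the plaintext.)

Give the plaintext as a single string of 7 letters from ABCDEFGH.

Answer: FCBDDAE

Derivation:
Char 1 ('G'): step: R->4, L=3; G->plug->G->R->A->L->F->refl->H->L'->F->R'->F->plug->F
Char 2 ('F'): step: R->5, L=3; F->plug->F->R->H->L->D->refl->G->L'->B->R'->C->plug->C
Char 3 ('F'): step: R->6, L=3; F->plug->F->R->F->L->H->refl->F->L'->A->R'->B->plug->B
Char 4 ('H'): step: R->7, L=3; H->plug->H->R->A->L->F->refl->H->L'->F->R'->D->plug->D
Char 5 ('C'): step: R->0, L->4 (L advanced); C->plug->C->R->E->L->G->refl->D->L'->D->R'->D->plug->D
Char 6 ('G'): step: R->1, L=4; G->plug->G->R->F->L->H->refl->F->L'->A->R'->A->plug->A
Char 7 ('D'): step: R->2, L=4; D->plug->D->R->A->L->F->refl->H->L'->F->R'->E->plug->E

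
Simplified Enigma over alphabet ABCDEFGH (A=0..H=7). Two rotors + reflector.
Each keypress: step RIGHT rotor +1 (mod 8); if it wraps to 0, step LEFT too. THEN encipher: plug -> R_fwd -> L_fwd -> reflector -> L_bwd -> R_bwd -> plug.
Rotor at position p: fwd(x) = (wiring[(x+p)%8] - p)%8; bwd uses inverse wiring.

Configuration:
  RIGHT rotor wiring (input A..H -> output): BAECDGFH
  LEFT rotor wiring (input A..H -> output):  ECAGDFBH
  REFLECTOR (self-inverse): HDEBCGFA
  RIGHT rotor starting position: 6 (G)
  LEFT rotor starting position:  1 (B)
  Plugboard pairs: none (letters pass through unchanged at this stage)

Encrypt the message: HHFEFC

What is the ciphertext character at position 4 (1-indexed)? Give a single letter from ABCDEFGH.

Char 1 ('H'): step: R->7, L=1; H->plug->H->R->G->L->G->refl->F->L'->C->R'->B->plug->B
Char 2 ('H'): step: R->0, L->2 (L advanced); H->plug->H->R->H->L->A->refl->H->L'->E->R'->C->plug->C
Char 3 ('F'): step: R->1, L=2; F->plug->F->R->E->L->H->refl->A->L'->H->R'->A->plug->A
Char 4 ('E'): step: R->2, L=2; E->plug->E->R->D->L->D->refl->B->L'->C->R'->A->plug->A

A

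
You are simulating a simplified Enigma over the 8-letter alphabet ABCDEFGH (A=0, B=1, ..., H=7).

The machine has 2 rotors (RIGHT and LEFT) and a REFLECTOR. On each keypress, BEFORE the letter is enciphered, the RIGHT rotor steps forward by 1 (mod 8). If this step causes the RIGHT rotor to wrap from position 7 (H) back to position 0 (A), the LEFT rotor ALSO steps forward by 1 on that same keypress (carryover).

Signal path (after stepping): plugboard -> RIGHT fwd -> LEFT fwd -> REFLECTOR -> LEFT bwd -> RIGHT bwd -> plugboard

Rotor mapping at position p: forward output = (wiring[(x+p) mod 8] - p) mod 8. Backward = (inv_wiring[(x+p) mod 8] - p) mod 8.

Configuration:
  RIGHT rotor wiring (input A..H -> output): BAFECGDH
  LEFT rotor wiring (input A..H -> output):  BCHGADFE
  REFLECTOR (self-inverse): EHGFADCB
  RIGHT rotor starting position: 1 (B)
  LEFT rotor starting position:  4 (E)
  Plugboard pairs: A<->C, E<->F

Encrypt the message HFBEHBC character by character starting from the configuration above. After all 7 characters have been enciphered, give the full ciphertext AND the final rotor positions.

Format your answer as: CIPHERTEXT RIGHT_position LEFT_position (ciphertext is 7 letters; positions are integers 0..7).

Answer: DEGFAAG 0 5

Derivation:
Char 1 ('H'): step: R->2, L=4; H->plug->H->R->G->L->D->refl->F->L'->E->R'->D->plug->D
Char 2 ('F'): step: R->3, L=4; F->plug->E->R->E->L->F->refl->D->L'->G->R'->F->plug->E
Char 3 ('B'): step: R->4, L=4; B->plug->B->R->C->L->B->refl->H->L'->B->R'->G->plug->G
Char 4 ('E'): step: R->5, L=4; E->plug->F->R->A->L->E->refl->A->L'->D->R'->E->plug->F
Char 5 ('H'): step: R->6, L=4; H->plug->H->R->A->L->E->refl->A->L'->D->R'->C->plug->A
Char 6 ('B'): step: R->7, L=4; B->plug->B->R->C->L->B->refl->H->L'->B->R'->C->plug->A
Char 7 ('C'): step: R->0, L->5 (L advanced); C->plug->A->R->B->L->A->refl->E->L'->D->R'->G->plug->G
Final: ciphertext=DEGFAAG, RIGHT=0, LEFT=5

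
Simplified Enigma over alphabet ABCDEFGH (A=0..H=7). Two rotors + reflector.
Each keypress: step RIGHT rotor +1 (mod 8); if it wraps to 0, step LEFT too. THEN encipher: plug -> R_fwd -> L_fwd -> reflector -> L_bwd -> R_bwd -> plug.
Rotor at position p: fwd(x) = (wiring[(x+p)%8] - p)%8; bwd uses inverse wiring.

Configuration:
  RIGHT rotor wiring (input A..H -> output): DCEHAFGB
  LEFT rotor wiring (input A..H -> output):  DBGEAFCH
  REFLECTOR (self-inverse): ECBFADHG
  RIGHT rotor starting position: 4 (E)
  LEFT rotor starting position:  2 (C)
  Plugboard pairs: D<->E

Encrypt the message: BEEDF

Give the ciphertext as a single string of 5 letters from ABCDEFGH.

Answer: EACBD

Derivation:
Char 1 ('B'): step: R->5, L=2; B->plug->B->R->B->L->C->refl->B->L'->G->R'->D->plug->E
Char 2 ('E'): step: R->6, L=2; E->plug->D->R->E->L->A->refl->E->L'->A->R'->A->plug->A
Char 3 ('E'): step: R->7, L=2; E->plug->D->R->F->L->F->refl->D->L'->D->R'->C->plug->C
Char 4 ('D'): step: R->0, L->3 (L advanced); D->plug->E->R->A->L->B->refl->C->L'->C->R'->B->plug->B
Char 5 ('F'): step: R->1, L=3; F->plug->F->R->F->L->A->refl->E->L'->E->R'->E->plug->D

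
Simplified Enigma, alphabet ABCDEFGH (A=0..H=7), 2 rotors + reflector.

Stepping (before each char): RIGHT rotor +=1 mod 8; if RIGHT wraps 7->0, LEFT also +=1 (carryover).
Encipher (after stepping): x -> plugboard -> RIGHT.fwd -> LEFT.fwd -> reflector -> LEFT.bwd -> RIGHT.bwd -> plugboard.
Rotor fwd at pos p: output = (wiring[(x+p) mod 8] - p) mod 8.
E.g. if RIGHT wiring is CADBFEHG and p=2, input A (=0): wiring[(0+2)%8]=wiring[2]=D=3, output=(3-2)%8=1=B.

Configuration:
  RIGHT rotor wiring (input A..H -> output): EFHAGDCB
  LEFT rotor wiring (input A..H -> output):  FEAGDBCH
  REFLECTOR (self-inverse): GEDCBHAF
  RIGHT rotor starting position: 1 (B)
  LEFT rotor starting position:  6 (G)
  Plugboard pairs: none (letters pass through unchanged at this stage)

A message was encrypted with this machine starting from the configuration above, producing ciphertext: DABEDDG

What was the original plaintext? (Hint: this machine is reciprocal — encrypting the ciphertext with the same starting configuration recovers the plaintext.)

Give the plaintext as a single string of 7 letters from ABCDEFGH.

Answer: EBHHAEA

Derivation:
Char 1 ('D'): step: R->2, L=6; D->plug->D->R->B->L->B->refl->E->L'->A->R'->E->plug->E
Char 2 ('A'): step: R->3, L=6; A->plug->A->R->F->L->A->refl->G->L'->D->R'->B->plug->B
Char 3 ('B'): step: R->4, L=6; B->plug->B->R->H->L->D->refl->C->L'->E->R'->H->plug->H
Char 4 ('E'): step: R->5, L=6; E->plug->E->R->A->L->E->refl->B->L'->B->R'->H->plug->H
Char 5 ('D'): step: R->6, L=6; D->plug->D->R->H->L->D->refl->C->L'->E->R'->A->plug->A
Char 6 ('D'): step: R->7, L=6; D->plug->D->R->A->L->E->refl->B->L'->B->R'->E->plug->E
Char 7 ('G'): step: R->0, L->7 (L advanced); G->plug->G->R->C->L->F->refl->H->L'->E->R'->A->plug->A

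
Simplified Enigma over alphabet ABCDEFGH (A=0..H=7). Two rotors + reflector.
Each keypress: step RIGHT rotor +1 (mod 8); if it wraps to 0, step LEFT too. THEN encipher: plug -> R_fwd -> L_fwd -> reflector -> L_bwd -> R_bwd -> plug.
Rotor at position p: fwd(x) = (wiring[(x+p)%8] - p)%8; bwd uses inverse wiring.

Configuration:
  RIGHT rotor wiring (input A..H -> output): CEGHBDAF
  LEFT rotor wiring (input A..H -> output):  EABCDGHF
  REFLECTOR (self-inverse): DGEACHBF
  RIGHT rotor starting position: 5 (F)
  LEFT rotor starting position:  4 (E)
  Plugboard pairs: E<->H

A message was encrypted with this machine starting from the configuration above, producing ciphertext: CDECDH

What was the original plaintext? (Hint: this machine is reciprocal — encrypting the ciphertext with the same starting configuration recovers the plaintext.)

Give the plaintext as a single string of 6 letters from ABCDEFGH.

Answer: ABHABA

Derivation:
Char 1 ('C'): step: R->6, L=4; C->plug->C->R->E->L->A->refl->D->L'->C->R'->A->plug->A
Char 2 ('D'): step: R->7, L=4; D->plug->D->R->H->L->G->refl->B->L'->D->R'->B->plug->B
Char 3 ('E'): step: R->0, L->5 (L advanced); E->plug->H->R->F->L->E->refl->C->L'->B->R'->E->plug->H
Char 4 ('C'): step: R->1, L=5; C->plug->C->R->G->L->F->refl->H->L'->D->R'->A->plug->A
Char 5 ('D'): step: R->2, L=5; D->plug->D->R->B->L->C->refl->E->L'->F->R'->B->plug->B
Char 6 ('H'): step: R->3, L=5; H->plug->E->R->C->L->A->refl->D->L'->E->R'->A->plug->A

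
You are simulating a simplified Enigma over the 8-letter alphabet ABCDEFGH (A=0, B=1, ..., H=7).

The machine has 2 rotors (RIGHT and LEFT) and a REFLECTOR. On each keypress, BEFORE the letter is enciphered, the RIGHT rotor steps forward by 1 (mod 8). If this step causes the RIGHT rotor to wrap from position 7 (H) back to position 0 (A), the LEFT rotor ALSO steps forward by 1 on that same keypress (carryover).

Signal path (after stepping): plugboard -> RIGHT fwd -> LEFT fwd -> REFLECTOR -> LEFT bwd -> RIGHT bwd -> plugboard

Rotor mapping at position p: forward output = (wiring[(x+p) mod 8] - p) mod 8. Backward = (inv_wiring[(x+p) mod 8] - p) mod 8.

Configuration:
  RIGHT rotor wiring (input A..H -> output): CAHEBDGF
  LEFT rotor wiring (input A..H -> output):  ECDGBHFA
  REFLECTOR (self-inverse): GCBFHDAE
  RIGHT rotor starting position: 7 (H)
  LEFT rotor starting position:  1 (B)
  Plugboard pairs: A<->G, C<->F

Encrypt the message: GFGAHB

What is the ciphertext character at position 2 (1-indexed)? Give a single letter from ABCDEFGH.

Char 1 ('G'): step: R->0, L->2 (L advanced); G->plug->A->R->C->L->H->refl->E->L'->B->R'->E->plug->E
Char 2 ('F'): step: R->1, L=2; F->plug->C->R->D->L->F->refl->D->L'->E->R'->G->plug->A

A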